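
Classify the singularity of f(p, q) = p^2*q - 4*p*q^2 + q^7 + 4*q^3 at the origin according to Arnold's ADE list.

D_8

The Hessian of f at 0 has rank 0. Corank 2; j^3 = q*(p - 2*q)^2 has shape L^2 M (L != M), so D-series; mu = 8 gives D_8.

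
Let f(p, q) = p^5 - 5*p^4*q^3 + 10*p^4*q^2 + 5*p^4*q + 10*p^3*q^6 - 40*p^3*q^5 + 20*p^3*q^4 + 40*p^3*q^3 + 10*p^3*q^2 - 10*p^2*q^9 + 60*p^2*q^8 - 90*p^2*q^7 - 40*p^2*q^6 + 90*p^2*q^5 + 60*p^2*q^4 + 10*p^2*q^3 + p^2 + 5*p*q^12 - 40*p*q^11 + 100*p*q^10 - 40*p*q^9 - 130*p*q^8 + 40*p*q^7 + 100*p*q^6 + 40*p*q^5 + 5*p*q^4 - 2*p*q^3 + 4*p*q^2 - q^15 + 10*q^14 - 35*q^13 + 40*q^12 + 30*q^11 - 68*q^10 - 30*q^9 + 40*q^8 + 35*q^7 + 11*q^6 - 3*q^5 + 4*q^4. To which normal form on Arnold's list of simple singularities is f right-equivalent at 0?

The Hessian of f at 0 is [[2, 0], [0, 0]] with rank 1, so corank 1. A Groebner basis of the Jacobian ideal J(f) in C{p,q} is {-p + q^3 - 2*q^2, p^2, p*q + 2*p + 4*q^2}; counting standard monomials gives mu = 4. Corank 1: A-series; mu = 4 gives A_4.

A_{4}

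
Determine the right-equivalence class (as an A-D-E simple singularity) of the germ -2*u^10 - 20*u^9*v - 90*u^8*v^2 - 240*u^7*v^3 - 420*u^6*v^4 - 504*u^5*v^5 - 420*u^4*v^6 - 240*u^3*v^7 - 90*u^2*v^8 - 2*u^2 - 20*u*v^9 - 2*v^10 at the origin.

The Hessian of f at 0 has rank 1. Corank 1: A-series; mu = 9 gives A_9.

A9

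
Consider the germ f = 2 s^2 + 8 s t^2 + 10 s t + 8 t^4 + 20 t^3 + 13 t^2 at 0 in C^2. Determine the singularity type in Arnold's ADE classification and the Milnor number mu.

The Hessian of f at 0 is [[4, 10], [10, 26]] with rank 2, so corank 0. A Groebner basis of the Jacobian ideal J(f) in C{s,t} is {s, t}; counting standard monomials gives mu = 1. Corank 0: nondegenerate Morse point, so A_1.

Type A_{1}, Milnor number mu = 1.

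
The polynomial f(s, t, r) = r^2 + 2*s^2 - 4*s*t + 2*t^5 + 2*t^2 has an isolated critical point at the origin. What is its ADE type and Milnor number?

The Hessian of f at 0 has rank 2. Corank 1: A-series; mu = 4 gives A_4.

Type A_{4}, Milnor number mu = 4.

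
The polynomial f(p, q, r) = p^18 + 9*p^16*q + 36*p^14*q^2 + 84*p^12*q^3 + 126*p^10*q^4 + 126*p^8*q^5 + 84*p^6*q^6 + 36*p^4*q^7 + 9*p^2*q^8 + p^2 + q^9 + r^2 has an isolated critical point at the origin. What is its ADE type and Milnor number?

Type A_{8}, Milnor number mu = 8.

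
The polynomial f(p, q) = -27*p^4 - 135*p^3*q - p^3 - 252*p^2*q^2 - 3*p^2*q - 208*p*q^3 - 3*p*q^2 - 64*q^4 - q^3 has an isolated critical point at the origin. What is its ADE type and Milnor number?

The Hessian of f at 0 has rank 0. Corank 2; j^3 = -(p + q)^3 is a perfect cube, so E-series; the 4-jet and mu = 7 give E_7.

Type E7, Milnor number mu = 7.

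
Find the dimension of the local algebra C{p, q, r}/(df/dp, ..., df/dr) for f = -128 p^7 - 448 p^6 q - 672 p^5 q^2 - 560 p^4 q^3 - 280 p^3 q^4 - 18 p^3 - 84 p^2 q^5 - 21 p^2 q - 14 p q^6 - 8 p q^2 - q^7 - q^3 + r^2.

8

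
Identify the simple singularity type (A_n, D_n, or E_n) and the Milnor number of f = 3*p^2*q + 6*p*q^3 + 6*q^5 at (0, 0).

Type D_6, Milnor number mu = 6.

The Hessian of f at 0 is [[0, 0], [0, 0]] with rank 0, so corank 2. A Groebner basis of the Jacobian ideal J(f) in C{p,q} is {p^3, p^2*q, -p^2/4 + p*q^2, p*q + q^3}; counting standard monomials gives mu = 6. Corank 2; j^3 = 3*p^2*q has shape L^2 M (L != M), so D-series; mu = 6 gives D_6.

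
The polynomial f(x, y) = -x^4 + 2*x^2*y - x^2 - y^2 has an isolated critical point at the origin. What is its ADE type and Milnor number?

The Hessian of f at 0 has rank 2. Corank 0: nondegenerate Morse point, so A_1.

Type A_1, Milnor number mu = 1.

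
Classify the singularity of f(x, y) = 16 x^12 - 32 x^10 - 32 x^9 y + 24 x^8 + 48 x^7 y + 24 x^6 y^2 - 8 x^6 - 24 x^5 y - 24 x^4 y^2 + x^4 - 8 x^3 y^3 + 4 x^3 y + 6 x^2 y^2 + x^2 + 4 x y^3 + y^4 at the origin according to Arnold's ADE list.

A_{3}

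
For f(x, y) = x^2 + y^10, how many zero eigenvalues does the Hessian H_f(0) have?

1

The Hessian at 0 is [[2, 0], [0, 0]] of rank 1; hence corank 1.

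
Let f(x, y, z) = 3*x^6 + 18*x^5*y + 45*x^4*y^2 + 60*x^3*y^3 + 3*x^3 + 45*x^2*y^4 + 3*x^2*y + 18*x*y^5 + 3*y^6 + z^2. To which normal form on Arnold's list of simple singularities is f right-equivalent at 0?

The Hessian of f at 0 has rank 1. Corank 2; j^3 = 3*x^2*(x + y) has shape L^2 M (L != M), so D-series; mu = 7 gives D_7.

D7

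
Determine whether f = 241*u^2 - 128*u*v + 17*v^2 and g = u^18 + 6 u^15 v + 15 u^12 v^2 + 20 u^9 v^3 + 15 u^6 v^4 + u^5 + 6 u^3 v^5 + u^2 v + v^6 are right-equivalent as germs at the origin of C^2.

The Hessian of f at 0 is [[482, -128], [-128, 34]] with rank 2, so corank 0. A Groebner basis of the Jacobian ideal J(f) in C{u,v} is {u, v}; counting standard monomials gives mu = 1. Corank 0: nondegenerate Morse point, so A_1. The Hessian of g at 0 is [[0, 0], [0, 0]] with rank 0, so corank 2. A Groebner basis of the Jacobian ideal J(g) in C{u,v} is {u^2/6 + v^5, u^3, u*v}; counting standard monomials gives mu = 7. Corank 2; j^3 = u^2*v has shape L^2 M (L != M), so D-series; mu = 7 gives D_7. f is A_1 but g is D_7, hence not right-equivalent.

No.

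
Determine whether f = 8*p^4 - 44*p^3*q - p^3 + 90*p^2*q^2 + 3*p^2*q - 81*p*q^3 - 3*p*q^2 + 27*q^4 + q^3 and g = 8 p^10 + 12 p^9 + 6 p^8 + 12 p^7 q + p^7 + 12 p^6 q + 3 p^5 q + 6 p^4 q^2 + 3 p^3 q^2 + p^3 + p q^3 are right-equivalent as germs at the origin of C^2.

Yes.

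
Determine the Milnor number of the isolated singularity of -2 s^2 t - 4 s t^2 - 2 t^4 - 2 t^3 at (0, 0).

The Hessian of f at 0 is [[0, 0], [0, 0]] with rank 0, so corank 2. A Groebner basis of the Jacobian ideal J(f) in C{s,t} is {s^3 - s^2/4 + t^2/4, s^2/4 + t^3 - t^2/4, s*t + t^2}; counting standard monomials gives mu = 5. Corank 2; j^3 = -2*t*(s + t)^2 has shape L^2 M (L != M), so D-series; mu = 5 gives D_5.

5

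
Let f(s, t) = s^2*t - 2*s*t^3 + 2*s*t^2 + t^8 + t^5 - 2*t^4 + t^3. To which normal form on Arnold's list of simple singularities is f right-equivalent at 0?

The Hessian of f at 0 has rank 0. Corank 2; j^3 = t*(s + t)^2 has shape L^2 M (L != M), so D-series; mu = 9 gives D_9.

D9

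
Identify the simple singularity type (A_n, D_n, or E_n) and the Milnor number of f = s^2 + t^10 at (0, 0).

Type A_9, Milnor number mu = 9.

The Hessian of f at 0 has rank 1. Corank 1: A-series; mu = 9 gives A_9.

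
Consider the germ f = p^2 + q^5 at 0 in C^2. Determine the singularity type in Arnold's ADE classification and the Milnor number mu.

The Hessian of f at 0 has rank 1. Corank 1: A-series; mu = 4 gives A_4.

Type A4, Milnor number mu = 4.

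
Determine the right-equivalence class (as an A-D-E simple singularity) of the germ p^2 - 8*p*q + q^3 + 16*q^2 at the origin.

A_2

The Hessian of f at 0 has rank 1. Corank 1: A-series; mu = 2 gives A_2.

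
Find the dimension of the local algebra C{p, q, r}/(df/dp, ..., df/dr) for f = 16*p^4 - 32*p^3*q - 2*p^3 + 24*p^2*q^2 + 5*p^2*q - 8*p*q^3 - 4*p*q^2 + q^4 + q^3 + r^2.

The Hessian of f at 0 is [[0, 0, 0], [0, 0, 0], [0, 0, 2]] with rank 1, so corank 2. A Groebner basis of the Jacobian ideal J(f) in C{p,q,r} is {p*q^2 + p*q/8 - q^2/8, p*q/8 + q^3 - q^2/8, p^2 - 3*p*q/2 + q^2/2, r}; counting standard monomials gives mu = 5. Corank 2; j^3 = -(p - q)^2*(2*p - q) has shape L^2 M (L != M), so D-series; mu = 5 gives D_5.

5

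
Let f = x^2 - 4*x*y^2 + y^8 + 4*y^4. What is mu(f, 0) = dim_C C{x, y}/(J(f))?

The Hessian of f at 0 is [[2, 0], [0, 0]] with rank 1, so corank 1. A Groebner basis of the Jacobian ideal J(f) in C{x,y} is {x^4, x^3*y, -x/2 + y^2}; counting standard monomials gives mu = 7. Corank 1: A-series; mu = 7 gives A_7.

7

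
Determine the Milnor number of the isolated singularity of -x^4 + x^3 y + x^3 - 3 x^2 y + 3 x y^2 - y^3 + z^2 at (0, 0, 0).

The Hessian of f at 0 has rank 1. Corank 2; j^3 = (x - y)^3 is a perfect cube, so E-series; the 4-jet and mu = 7 give E_7.

7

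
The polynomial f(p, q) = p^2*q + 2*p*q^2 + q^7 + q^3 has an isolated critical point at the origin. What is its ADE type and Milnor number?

Type D_{8}, Milnor number mu = 8.

The Hessian of f at 0 is [[0, 0], [0, 0]] with rank 0, so corank 2. A Groebner basis of the Jacobian ideal J(f) in C{p,q} is {p^2/7 + q^6 - q^2/7, p^3 + q^3, p*q + q^2}; counting standard monomials gives mu = 8. Corank 2; j^3 = q*(p + q)^2 has shape L^2 M (L != M), so D-series; mu = 8 gives D_8.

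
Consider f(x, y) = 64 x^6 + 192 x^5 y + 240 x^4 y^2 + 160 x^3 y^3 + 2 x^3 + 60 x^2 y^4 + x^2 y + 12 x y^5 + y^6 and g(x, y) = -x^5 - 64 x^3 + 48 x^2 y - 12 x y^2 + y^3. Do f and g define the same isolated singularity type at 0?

The Hessian of f at 0 has rank 0. Corank 2; j^3 = x^2*(2*x + y) has shape L^2 M (L != M), so D-series; mu = 7 gives D_7. The Hessian of g at 0 has rank 0. Corank 2; j^3 = -(4*x - y)^3 is a perfect cube, so E-series; the 5-jet and mu = 8 give E_8. f is D_7 but g is E_8, hence not right-equivalent.

No.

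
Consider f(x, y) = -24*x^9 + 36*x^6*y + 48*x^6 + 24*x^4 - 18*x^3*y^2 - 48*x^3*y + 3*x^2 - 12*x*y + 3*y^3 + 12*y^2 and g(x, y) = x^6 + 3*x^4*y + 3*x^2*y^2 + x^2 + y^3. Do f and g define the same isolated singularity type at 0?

The Hessian of f at 0 is [[6, -12], [-12, 24]] with rank 1, so corank 1. A Groebner basis of the Jacobian ideal J(f) in C{x,y} is {y^2, x - 2*y}; counting standard monomials gives mu = 2. Corank 1: A-series; mu = 2 gives A_2. The Hessian of g at 0 is [[2, 0], [0, 0]] with rank 1, so corank 1. A Groebner basis of the Jacobian ideal J(g) in C{x,y} is {y^2, x}; counting standard monomials gives mu = 2. Corank 1: A-series; mu = 2 gives A_2. Both have type A_2, hence right-equivalent.

Yes.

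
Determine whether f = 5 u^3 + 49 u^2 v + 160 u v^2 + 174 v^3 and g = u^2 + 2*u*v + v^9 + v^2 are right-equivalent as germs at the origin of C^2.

No.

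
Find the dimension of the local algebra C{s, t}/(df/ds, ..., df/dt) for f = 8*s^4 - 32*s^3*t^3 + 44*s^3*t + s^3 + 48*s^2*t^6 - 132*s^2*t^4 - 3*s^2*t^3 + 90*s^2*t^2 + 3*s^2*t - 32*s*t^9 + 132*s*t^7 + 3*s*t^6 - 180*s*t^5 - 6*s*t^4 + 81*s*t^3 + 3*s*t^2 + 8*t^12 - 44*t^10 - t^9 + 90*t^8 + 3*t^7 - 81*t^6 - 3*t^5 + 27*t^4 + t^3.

7

The Hessian of f at 0 has rank 0. Corank 2; j^3 = (s + t)^3 is a perfect cube, so E-series; the 4-jet and mu = 7 give E_7.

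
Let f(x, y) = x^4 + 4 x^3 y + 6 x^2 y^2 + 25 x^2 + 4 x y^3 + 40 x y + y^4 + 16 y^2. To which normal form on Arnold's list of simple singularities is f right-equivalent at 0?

A_3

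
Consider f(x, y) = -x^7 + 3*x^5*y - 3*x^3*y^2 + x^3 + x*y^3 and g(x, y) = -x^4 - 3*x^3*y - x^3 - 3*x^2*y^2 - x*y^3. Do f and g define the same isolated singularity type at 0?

The Hessian of f at 0 is [[0, 0], [0, 0]] with rank 0, so corank 2. A Groebner basis of the Jacobian ideal J(f) in C{x,y} is {x^3, x*y^2, 3*x^2 + y^3}; counting standard monomials gives mu = 7. Corank 2; j^3 = x^3 is a perfect cube, so E-series; the 4-jet and mu = 7 give E_7. The Hessian of g at 0 is [[0, 0], [0, 0]] with rank 0, so corank 2. A Groebner basis of the Jacobian ideal J(g) in C{x,y} is {3*x^2 + y^4 + y^3, x^3, x^2*y - x^2 - y^3/3, 2*x^2 + x*y^2 + 2*y^3/3}; counting standard monomials gives mu = 7. Corank 2; j^3 = -x^3 is a perfect cube, so E-series; the 4-jet and mu = 7 give E_7. Both have type E_7, hence right-equivalent.

Yes.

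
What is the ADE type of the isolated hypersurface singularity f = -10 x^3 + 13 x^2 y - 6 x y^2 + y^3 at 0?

D4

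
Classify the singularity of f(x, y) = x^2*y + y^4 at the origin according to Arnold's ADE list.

The Hessian of f at 0 has rank 0. Corank 2; j^3 = x^2*y has shape L^2 M (L != M), so D-series; mu = 5 gives D_5.

D_5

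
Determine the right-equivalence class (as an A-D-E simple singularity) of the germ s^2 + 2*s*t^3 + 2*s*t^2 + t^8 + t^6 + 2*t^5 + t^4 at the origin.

The Hessian of f at 0 has rank 1. Corank 1: A-series; mu = 7 gives A_7.

A7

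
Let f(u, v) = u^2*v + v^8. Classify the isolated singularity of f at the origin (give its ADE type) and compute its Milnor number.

The Hessian of f at 0 has rank 0. Corank 2; j^3 = u^2*v has shape L^2 M (L != M), so D-series; mu = 9 gives D_9.

Type D_9, Milnor number mu = 9.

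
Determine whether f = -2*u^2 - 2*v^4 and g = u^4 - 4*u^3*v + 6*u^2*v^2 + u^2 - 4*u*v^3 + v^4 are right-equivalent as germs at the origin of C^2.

Yes.

The Hessian of f at 0 is [[-4, 0], [0, 0]] with rank 1, so corank 1. A Groebner basis of the Jacobian ideal J(f) in C{u,v} is {v^3, u}; counting standard monomials gives mu = 3. Corank 1: A-series; mu = 3 gives A_3. The Hessian of g at 0 is [[2, 0], [0, 0]] with rank 1, so corank 1. A Groebner basis of the Jacobian ideal J(g) in C{u,v} is {v^3, u}; counting standard monomials gives mu = 3. Corank 1: A-series; mu = 3 gives A_3. Both have type A_3, hence right-equivalent.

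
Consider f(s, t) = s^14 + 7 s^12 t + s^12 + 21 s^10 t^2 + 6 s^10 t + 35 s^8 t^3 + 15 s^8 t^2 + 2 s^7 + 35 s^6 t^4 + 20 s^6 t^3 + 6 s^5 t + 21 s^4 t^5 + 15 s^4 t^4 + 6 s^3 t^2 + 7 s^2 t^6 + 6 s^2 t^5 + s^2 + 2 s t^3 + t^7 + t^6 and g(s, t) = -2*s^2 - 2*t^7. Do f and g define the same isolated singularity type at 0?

Yes.

The Hessian of f at 0 is [[2, 0], [0, 0]] with rank 1, so corank 1. A Groebner basis of the Jacobian ideal J(f) in C{s,t} is {s + t^3, s^2}; counting standard monomials gives mu = 6. Corank 1: A-series; mu = 6 gives A_6. The Hessian of g at 0 is [[-4, 0], [0, 0]] with rank 1, so corank 1. A Groebner basis of the Jacobian ideal J(g) in C{s,t} is {t^6, s}; counting standard monomials gives mu = 6. Corank 1: A-series; mu = 6 gives A_6. Both have type A_6, hence right-equivalent.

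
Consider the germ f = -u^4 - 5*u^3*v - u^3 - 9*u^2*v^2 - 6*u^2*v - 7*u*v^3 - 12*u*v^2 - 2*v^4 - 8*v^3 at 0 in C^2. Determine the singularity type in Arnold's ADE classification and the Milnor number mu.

Type E_{7}, Milnor number mu = 7.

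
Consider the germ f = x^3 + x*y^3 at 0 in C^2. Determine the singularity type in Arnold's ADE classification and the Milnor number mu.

Type E7, Milnor number mu = 7.

The Hessian of f at 0 is [[0, 0], [0, 0]] with rank 0, so corank 2. A Groebner basis of the Jacobian ideal J(f) in C{x,y} is {x^3, x*y^2, 3*x^2 + y^3}; counting standard monomials gives mu = 7. Corank 2; j^3 = x^3 is a perfect cube, so E-series; the 4-jet and mu = 7 give E_7.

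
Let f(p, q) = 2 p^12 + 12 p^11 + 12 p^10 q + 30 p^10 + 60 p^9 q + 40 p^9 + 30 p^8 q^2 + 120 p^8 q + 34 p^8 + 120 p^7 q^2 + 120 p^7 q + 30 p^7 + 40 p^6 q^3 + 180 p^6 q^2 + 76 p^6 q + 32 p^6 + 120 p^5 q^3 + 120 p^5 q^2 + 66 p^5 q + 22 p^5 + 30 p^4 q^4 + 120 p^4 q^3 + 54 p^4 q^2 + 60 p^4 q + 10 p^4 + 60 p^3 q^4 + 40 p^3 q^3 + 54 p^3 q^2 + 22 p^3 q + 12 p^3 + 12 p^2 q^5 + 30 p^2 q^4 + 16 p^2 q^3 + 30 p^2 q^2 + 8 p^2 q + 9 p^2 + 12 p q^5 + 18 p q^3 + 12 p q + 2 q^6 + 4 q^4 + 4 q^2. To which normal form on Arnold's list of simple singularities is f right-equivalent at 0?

The Hessian of f at 0 is [[18, 12], [12, 8]] with rank 1, so corank 1. A Groebner basis of the Jacobian ideal J(f) in C{p,q} is {p*q^2 - 7776*p*q/1111 + 5670*p/1111 - 3504*q^2/1111 + 3780*q/1111, 18900*p*q/1111 - 16281*p/1111 + q^3 + 7776*q^2/1111 - 10854*q/1111, p^2 + 52*p*q/1111 + 1536*p/1111 - 4*q^2/1111 + 1024*q/1111}; counting standard monomials gives mu = 5. Corank 1: A-series; mu = 5 gives A_5.

A_5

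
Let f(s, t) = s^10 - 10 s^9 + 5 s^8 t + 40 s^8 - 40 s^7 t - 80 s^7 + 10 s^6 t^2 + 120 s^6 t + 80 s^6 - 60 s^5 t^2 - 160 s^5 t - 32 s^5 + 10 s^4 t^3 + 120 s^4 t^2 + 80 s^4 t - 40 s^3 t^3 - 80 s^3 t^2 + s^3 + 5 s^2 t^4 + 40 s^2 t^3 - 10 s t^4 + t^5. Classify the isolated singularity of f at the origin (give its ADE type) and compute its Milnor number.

Type E8, Milnor number mu = 8.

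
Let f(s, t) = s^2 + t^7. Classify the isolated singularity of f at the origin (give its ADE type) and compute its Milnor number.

The Hessian of f at 0 has rank 1. Corank 1: A-series; mu = 6 gives A_6.

Type A6, Milnor number mu = 6.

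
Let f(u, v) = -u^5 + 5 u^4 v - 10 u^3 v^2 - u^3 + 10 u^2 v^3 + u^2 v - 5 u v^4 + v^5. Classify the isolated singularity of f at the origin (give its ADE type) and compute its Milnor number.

The Hessian of f at 0 has rank 0. Corank 2; j^3 = -u^2*(u - v) has shape L^2 M (L != M), so D-series; mu = 6 gives D_6.

Type D6, Milnor number mu = 6.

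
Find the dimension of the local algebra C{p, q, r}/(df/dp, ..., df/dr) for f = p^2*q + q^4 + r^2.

The Hessian of f at 0 is [[0, 0, 0], [0, 0, 0], [0, 0, 2]] with rank 1, so corank 2. A Groebner basis of the Jacobian ideal J(f) in C{p,q,r} is {p^3, p^2/4 + q^3, p*q, r}; counting standard monomials gives mu = 5. Corank 2; j^3 = p^2*q has shape L^2 M (L != M), so D-series; mu = 5 gives D_5.

5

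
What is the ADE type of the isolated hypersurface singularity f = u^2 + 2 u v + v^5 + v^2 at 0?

A_{4}

The Hessian of f at 0 is [[2, 2], [2, 2]] with rank 1, so corank 1. A Groebner basis of the Jacobian ideal J(f) in C{u,v} is {v^4, u + v}; counting standard monomials gives mu = 4. Corank 1: A-series; mu = 4 gives A_4.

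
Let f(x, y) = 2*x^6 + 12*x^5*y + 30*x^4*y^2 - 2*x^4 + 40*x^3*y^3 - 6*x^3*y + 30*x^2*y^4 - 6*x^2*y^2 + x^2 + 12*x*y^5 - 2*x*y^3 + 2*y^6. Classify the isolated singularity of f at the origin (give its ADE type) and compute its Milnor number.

The Hessian of f at 0 is [[2, 0], [0, 0]] with rank 1, so corank 1. A Groebner basis of the Jacobian ideal J(f) in C{x,y} is {x*y^2, -x + y^3, x^2}; counting standard monomials gives mu = 5. Corank 1: A-series; mu = 5 gives A_5.

Type A_5, Milnor number mu = 5.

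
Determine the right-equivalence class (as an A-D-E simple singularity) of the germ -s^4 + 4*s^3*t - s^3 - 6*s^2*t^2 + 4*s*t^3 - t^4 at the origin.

E_{6}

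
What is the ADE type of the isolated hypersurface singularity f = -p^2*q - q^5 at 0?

The Hessian of f at 0 has rank 0. Corank 2; j^3 = -p^2*q has shape L^2 M (L != M), so D-series; mu = 6 gives D_6.

D_{6}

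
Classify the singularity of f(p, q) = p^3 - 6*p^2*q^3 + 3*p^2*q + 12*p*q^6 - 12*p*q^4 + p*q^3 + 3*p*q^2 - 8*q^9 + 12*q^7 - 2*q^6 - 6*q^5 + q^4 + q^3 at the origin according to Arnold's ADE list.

E_{7}

The Hessian of f at 0 has rank 0. Corank 2; j^3 = (p + q)^3 is a perfect cube, so E-series; the 4-jet and mu = 7 give E_7.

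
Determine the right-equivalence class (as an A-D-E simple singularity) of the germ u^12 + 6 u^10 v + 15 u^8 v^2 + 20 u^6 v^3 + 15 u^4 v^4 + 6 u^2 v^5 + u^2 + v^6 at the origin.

A5

The Hessian of f at 0 has rank 1. Corank 1: A-series; mu = 5 gives A_5.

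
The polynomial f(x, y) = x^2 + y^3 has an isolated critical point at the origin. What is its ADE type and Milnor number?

Type A_{2}, Milnor number mu = 2.

The Hessian of f at 0 has rank 1. Corank 1: A-series; mu = 2 gives A_2.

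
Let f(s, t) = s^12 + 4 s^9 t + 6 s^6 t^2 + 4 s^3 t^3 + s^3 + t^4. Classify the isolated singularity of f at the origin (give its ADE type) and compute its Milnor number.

The Hessian of f at 0 has rank 0. Corank 2; j^3 = s^3 is a perfect cube, so E-series; the 4-jet and mu = 6 give E_6.

Type E_{6}, Milnor number mu = 6.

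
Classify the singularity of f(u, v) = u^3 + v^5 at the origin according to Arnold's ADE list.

E_{8}

The Hessian of f at 0 has rank 0. Corank 2; j^3 = u^3 is a perfect cube, so E-series; the 5-jet and mu = 8 give E_8.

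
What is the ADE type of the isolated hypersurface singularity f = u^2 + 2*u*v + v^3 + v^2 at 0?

A_2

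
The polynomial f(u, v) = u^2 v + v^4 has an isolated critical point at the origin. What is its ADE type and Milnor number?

The Hessian of f at 0 has rank 0. Corank 2; j^3 = u^2*v has shape L^2 M (L != M), so D-series; mu = 5 gives D_5.

Type D_5, Milnor number mu = 5.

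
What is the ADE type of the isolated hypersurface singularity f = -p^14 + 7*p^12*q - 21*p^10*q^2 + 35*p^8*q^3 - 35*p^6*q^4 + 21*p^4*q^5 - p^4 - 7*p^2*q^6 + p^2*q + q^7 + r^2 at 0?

D_8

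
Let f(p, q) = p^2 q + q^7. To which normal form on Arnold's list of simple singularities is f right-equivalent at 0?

The Hessian of f at 0 has rank 0. Corank 2; j^3 = p^2*q has shape L^2 M (L != M), so D-series; mu = 8 gives D_8.

D_8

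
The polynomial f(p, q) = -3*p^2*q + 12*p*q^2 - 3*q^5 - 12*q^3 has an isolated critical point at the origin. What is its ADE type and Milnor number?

Type D_6, Milnor number mu = 6.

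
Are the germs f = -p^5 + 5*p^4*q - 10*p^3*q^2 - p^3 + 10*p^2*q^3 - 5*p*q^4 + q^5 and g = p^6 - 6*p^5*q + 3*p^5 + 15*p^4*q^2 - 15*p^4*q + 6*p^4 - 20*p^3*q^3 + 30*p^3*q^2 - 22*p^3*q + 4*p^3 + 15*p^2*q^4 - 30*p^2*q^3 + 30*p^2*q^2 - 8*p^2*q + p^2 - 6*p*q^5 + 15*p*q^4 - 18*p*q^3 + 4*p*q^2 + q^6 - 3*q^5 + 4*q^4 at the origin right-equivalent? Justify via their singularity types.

No.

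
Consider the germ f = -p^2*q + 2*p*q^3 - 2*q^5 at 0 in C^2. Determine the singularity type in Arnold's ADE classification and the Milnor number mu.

The Hessian of f at 0 is [[0, 0], [0, 0]] with rank 0, so corank 2. A Groebner basis of the Jacobian ideal J(f) in C{p,q} is {p^3, p^2*q, p^2/4 + p*q^2, -p*q + q^3}; counting standard monomials gives mu = 6. Corank 2; j^3 = -p^2*q has shape L^2 M (L != M), so D-series; mu = 6 gives D_6.

Type D_{6}, Milnor number mu = 6.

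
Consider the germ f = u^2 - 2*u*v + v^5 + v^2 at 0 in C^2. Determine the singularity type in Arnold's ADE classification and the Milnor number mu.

Type A4, Milnor number mu = 4.

The Hessian of f at 0 has rank 1. Corank 1: A-series; mu = 4 gives A_4.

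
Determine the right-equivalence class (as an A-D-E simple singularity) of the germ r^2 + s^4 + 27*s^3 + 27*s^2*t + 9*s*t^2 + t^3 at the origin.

E_{6}

The Hessian of f at 0 has rank 1. Corank 2; j^3 = (3*s + t)^3 is a perfect cube, so E-series; the 4-jet and mu = 6 give E_6.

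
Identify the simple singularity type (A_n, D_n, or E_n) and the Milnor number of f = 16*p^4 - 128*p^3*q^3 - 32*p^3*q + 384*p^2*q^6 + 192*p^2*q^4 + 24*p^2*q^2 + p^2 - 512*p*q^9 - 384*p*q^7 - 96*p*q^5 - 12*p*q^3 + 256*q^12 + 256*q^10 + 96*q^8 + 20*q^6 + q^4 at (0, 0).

The Hessian of f at 0 has rank 1. Corank 1: A-series; mu = 3 gives A_3.

Type A_3, Milnor number mu = 3.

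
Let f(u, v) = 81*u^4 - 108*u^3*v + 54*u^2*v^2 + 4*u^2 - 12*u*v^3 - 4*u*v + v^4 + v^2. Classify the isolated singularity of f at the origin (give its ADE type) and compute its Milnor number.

Type A3, Milnor number mu = 3.

The Hessian of f at 0 is [[8, -4], [-4, 2]] with rank 1, so corank 1. A Groebner basis of the Jacobian ideal J(f) in C{u,v} is {v^3, u - v/2}; counting standard monomials gives mu = 3. Corank 1: A-series; mu = 3 gives A_3.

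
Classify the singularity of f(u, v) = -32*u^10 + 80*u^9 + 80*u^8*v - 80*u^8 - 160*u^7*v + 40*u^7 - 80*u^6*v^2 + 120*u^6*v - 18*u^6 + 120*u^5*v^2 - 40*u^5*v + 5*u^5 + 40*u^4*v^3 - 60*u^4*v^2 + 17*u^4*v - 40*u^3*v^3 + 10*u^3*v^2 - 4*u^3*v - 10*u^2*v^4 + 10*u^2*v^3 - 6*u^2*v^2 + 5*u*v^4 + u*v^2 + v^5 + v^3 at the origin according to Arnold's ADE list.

D_{6}

The Hessian of f at 0 is [[0, 0], [0, 0]] with rank 0, so corank 2. A Groebner basis of the Jacobian ideal J(f) in C{u,v} is {u^3 - u*v/2 - 5*v^2/2, u^2*v + 2*v^2, u*v^2, v^3}; counting standard monomials gives mu = 6. Corank 2; j^3 = v^2*(u + v) has shape L^2 M (L != M), so D-series; mu = 6 gives D_6.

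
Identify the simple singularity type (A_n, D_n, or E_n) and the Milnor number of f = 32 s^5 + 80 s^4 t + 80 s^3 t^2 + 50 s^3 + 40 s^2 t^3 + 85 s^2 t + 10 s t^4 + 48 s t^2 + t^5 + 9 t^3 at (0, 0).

Type D6, Milnor number mu = 6.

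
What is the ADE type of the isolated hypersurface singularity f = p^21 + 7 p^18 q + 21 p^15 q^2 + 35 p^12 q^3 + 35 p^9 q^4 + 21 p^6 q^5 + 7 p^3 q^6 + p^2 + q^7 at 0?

A6

The Hessian of f at 0 is [[2, 0], [0, 0]] with rank 1, so corank 1. A Groebner basis of the Jacobian ideal J(f) in C{p,q} is {q^6, p}; counting standard monomials gives mu = 6. Corank 1: A-series; mu = 6 gives A_6.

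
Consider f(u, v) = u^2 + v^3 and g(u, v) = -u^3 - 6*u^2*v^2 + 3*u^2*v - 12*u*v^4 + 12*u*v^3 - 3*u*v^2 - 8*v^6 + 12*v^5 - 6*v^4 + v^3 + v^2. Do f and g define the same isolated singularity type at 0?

Yes.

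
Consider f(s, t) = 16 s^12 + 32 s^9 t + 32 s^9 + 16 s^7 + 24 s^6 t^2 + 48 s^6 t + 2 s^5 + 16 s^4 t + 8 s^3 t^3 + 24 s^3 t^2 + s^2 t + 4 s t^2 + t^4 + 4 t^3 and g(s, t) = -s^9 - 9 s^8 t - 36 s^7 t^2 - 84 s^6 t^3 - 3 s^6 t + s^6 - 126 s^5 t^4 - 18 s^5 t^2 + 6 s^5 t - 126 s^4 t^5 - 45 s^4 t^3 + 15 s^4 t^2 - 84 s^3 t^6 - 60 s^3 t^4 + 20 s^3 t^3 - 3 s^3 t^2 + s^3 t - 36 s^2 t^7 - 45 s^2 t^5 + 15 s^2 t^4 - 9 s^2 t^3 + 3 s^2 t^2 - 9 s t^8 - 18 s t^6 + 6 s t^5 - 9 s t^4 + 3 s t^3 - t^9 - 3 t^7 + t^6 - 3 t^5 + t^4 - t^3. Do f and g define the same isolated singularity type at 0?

The Hessian of f at 0 is [[0, 0], [0, 0]] with rank 0, so corank 2. A Groebner basis of the Jacobian ideal J(f) in C{s,t} is {s^3 - 2*s^2 + 8*t^2, s^2/4 + t^3 - t^2, s*t + 2*t^2}; counting standard monomials gives mu = 5. Corank 2; j^3 = t*(s + 2*t)^2 has shape L^2 M (L != M), so D-series; mu = 5 gives D_5. The Hessian of g at 0 is [[0, 0], [0, 0]] with rank 0, so corank 2. A Groebner basis of the Jacobian ideal J(g) in C{s,t} is {s^3 - 3*s*t^2 - 3*t^2, s^2*t + 2*s*t^2, t^3}; counting standard monomials gives mu = 7. Corank 2; j^3 = -t^3 is a perfect cube, so E-series; the 4-jet and mu = 7 give E_7. f is D_5 but g is E_7, hence not right-equivalent.

No.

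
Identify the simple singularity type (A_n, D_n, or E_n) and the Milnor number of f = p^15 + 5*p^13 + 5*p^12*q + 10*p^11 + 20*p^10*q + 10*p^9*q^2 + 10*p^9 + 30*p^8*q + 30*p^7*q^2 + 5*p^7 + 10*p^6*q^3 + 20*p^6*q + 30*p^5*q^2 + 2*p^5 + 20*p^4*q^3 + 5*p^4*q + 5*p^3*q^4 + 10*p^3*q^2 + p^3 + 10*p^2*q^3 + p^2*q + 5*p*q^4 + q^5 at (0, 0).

The Hessian of f at 0 has rank 0. Corank 2; j^3 = p^2*(p + q) has shape L^2 M (L != M), so D-series; mu = 6 gives D_6.

Type D_{6}, Milnor number mu = 6.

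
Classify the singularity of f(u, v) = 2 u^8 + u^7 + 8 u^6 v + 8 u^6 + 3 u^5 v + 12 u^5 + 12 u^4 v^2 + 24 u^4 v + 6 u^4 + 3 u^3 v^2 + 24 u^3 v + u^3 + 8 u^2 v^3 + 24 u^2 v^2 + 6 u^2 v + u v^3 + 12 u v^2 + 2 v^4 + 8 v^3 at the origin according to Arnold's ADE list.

E_{7}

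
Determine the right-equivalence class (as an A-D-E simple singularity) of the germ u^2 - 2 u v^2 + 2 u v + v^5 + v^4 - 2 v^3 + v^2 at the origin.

A4

The Hessian of f at 0 is [[2, 2], [2, 2]] with rank 1, so corank 1. A Groebner basis of the Jacobian ideal J(f) in C{u,v} is {u^2 + 2*u*v + u + v, -u + v^2 - v}; counting standard monomials gives mu = 4. Corank 1: A-series; mu = 4 gives A_4.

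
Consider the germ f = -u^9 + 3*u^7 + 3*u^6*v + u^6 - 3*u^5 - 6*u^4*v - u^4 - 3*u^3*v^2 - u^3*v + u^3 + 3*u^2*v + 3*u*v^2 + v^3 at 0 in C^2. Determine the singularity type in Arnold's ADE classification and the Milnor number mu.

Type E_{7}, Milnor number mu = 7.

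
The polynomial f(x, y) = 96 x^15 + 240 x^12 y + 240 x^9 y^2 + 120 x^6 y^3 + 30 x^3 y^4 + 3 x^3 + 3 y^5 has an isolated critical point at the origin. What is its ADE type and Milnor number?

Type E_{8}, Milnor number mu = 8.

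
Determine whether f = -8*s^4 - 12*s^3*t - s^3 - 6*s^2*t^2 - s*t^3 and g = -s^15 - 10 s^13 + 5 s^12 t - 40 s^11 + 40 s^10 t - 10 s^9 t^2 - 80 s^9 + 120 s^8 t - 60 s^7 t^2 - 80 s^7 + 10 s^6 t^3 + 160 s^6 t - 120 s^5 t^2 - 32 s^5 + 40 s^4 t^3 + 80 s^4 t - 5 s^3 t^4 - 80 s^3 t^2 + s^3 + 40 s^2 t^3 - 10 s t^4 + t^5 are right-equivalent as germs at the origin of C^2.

No.

The Hessian of f at 0 has rank 0. Corank 2; j^3 = -s^3 is a perfect cube, so E-series; the 4-jet and mu = 7 give E_7. The Hessian of g at 0 has rank 0. Corank 2; j^3 = s^3 is a perfect cube, so E-series; the 5-jet and mu = 8 give E_8. f is E_7 but g is E_8, hence not right-equivalent.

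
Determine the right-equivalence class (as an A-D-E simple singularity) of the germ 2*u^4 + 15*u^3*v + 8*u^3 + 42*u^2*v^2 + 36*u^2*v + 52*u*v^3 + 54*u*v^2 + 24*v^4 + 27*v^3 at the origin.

E_7

The Hessian of f at 0 has rank 0. Corank 2; j^3 = (2*u + 3*v)^3 is a perfect cube, so E-series; the 4-jet and mu = 7 give E_7.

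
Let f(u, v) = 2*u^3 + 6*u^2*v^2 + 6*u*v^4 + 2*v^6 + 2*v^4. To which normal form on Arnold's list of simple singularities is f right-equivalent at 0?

The Hessian of f at 0 has rank 0. Corank 2; j^3 = 2*u^3 is a perfect cube, so E-series; the 4-jet and mu = 6 give E_6.

E_6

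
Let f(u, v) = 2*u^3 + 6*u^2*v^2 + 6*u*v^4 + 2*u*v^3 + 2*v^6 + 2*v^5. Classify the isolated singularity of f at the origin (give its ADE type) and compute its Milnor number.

The Hessian of f at 0 is [[0, 0], [0, 0]] with rank 0, so corank 2. A Groebner basis of the Jacobian ideal J(f) in C{u,v} is {-u^2 + v^4 - v^3/3, u^3, u^2*v + u^2/3 + v^3/9, u^2 + u*v^2 + v^3/3}; counting standard monomials gives mu = 7. Corank 2; j^3 = 2*u^3 is a perfect cube, so E-series; the 4-jet and mu = 7 give E_7.

Type E_{7}, Milnor number mu = 7.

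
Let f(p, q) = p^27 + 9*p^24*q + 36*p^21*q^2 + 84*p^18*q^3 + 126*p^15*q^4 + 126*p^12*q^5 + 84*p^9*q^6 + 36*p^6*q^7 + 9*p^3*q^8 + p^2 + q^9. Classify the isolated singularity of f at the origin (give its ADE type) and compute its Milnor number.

The Hessian of f at 0 is [[2, 0], [0, 0]] with rank 1, so corank 1. A Groebner basis of the Jacobian ideal J(f) in C{p,q} is {q^8, p}; counting standard monomials gives mu = 8. Corank 1: A-series; mu = 8 gives A_8.

Type A_8, Milnor number mu = 8.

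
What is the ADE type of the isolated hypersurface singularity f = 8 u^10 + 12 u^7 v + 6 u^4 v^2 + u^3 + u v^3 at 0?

E_{7}

The Hessian of f at 0 has rank 0. Corank 2; j^3 = u^3 is a perfect cube, so E-series; the 4-jet and mu = 7 give E_7.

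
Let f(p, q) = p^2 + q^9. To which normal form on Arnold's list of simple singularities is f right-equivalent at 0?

A_8

The Hessian of f at 0 is [[2, 0], [0, 0]] with rank 1, so corank 1. A Groebner basis of the Jacobian ideal J(f) in C{p,q} is {q^8, p}; counting standard monomials gives mu = 8. Corank 1: A-series; mu = 8 gives A_8.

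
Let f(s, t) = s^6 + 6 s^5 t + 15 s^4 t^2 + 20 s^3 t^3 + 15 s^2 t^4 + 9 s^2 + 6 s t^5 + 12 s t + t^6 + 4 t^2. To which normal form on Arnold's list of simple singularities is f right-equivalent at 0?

A5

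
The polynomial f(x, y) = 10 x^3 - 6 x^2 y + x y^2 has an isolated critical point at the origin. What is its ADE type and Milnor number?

Type D4, Milnor number mu = 4.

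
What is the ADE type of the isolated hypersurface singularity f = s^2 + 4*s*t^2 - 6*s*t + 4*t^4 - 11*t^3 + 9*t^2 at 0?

The Hessian of f at 0 has rank 1. Corank 1: A-series; mu = 2 gives A_2.

A_2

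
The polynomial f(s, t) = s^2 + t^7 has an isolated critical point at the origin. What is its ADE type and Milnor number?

Type A_6, Milnor number mu = 6.

The Hessian of f at 0 has rank 1. Corank 1: A-series; mu = 6 gives A_6.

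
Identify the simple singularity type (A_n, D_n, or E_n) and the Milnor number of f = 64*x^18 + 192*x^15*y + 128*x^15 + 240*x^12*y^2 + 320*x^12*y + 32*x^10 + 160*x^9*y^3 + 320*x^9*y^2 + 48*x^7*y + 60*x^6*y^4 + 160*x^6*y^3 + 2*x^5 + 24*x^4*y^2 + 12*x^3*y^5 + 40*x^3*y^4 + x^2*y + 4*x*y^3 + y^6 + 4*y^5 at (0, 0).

The Hessian of f at 0 has rank 0. Corank 2; j^3 = x^2*y has shape L^2 M (L != M), so D-series; mu = 7 gives D_7.

Type D_{7}, Milnor number mu = 7.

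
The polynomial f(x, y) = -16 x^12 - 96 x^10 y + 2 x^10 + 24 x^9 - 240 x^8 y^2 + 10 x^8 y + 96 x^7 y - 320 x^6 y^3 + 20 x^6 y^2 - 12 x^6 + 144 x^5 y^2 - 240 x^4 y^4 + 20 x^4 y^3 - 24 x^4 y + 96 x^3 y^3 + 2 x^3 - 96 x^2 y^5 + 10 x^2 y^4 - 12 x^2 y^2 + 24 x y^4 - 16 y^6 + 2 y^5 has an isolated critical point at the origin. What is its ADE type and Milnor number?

The Hessian of f at 0 has rank 0. Corank 2; j^3 = 2*x^3 is a perfect cube, so E-series; the 5-jet and mu = 8 give E_8.

Type E_8, Milnor number mu = 8.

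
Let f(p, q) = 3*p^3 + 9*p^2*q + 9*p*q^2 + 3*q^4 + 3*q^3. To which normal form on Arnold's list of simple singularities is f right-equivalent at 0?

The Hessian of f at 0 is [[0, 0], [0, 0]] with rank 0, so corank 2. A Groebner basis of the Jacobian ideal J(f) in C{p,q} is {q^3, p^2 + 2*p*q + q^2}; counting standard monomials gives mu = 6. Corank 2; j^3 = 3*(p + q)^3 is a perfect cube, so E-series; the 4-jet and mu = 6 give E_6.

E_6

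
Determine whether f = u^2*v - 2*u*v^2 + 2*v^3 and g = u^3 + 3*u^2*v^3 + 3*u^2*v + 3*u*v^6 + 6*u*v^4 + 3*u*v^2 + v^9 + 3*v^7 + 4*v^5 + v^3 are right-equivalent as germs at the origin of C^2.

No.

The Hessian of f at 0 has rank 0. Corank 2; j^3 = v*(u^2 - 2*u*v + 2*v^2) splits into three distinct lines over C (the quadratic factor has nonzero discriminant), so D_4. The Hessian of g at 0 has rank 0. Corank 2; j^3 = (u + v)^3 is a perfect cube, so E-series; the 5-jet and mu = 8 give E_8. f is D_4 but g is E_8, hence not right-equivalent.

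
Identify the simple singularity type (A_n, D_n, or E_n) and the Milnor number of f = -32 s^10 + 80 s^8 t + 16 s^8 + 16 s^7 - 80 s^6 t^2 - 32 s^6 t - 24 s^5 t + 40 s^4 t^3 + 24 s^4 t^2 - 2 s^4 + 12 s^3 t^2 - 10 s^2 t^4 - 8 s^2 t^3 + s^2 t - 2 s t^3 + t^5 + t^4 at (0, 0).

Type D_{5}, Milnor number mu = 5.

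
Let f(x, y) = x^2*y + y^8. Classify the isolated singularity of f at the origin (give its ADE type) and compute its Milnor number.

Type D_9, Milnor number mu = 9.

The Hessian of f at 0 is [[0, 0], [0, 0]] with rank 0, so corank 2. A Groebner basis of the Jacobian ideal J(f) in C{x,y} is {x^2/8 + y^7, x^3, x*y}; counting standard monomials gives mu = 9. Corank 2; j^3 = x^2*y has shape L^2 M (L != M), so D-series; mu = 9 gives D_9.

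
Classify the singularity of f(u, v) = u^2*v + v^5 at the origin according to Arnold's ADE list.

The Hessian of f at 0 is [[0, 0], [0, 0]] with rank 0, so corank 2. A Groebner basis of the Jacobian ideal J(f) in C{u,v} is {u^2/5 + v^4, u^3, u*v}; counting standard monomials gives mu = 6. Corank 2; j^3 = u^2*v has shape L^2 M (L != M), so D-series; mu = 6 gives D_6.

D_{6}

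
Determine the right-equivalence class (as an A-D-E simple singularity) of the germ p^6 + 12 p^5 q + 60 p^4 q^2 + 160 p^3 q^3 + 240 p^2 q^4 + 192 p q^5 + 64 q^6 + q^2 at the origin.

A_5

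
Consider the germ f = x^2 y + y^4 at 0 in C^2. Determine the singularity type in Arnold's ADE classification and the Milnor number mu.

The Hessian of f at 0 has rank 0. Corank 2; j^3 = x^2*y has shape L^2 M (L != M), so D-series; mu = 5 gives D_5.

Type D5, Milnor number mu = 5.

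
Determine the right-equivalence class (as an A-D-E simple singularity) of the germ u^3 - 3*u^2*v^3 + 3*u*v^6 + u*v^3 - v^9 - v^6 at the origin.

E_7

The Hessian of f at 0 has rank 0. Corank 2; j^3 = u^3 is a perfect cube, so E-series; the 4-jet and mu = 7 give E_7.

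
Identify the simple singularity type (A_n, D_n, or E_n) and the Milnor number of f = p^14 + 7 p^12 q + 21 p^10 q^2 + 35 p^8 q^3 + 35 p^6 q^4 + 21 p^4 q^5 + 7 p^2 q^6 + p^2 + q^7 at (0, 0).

Type A6, Milnor number mu = 6.

The Hessian of f at 0 has rank 1. Corank 1: A-series; mu = 6 gives A_6.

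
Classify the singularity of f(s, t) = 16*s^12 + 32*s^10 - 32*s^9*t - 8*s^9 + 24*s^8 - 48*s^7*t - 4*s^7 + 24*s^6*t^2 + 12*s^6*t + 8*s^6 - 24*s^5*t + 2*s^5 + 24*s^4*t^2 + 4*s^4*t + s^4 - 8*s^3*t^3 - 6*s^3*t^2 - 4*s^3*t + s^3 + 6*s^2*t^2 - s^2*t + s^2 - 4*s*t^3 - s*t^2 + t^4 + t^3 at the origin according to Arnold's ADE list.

A_2

The Hessian of f at 0 is [[2, 0], [0, 0]] with rank 1, so corank 1. A Groebner basis of the Jacobian ideal J(f) in C{s,t} is {t^2, s}; counting standard monomials gives mu = 2. Corank 1: A-series; mu = 2 gives A_2.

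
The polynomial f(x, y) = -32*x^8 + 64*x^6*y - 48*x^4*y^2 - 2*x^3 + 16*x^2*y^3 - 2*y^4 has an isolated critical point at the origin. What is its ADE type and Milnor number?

The Hessian of f at 0 is [[0, 0], [0, 0]] with rank 0, so corank 2. A Groebner basis of the Jacobian ideal J(f) in C{x,y} is {y^3, x^2}; counting standard monomials gives mu = 6. Corank 2; j^3 = -2*x^3 is a perfect cube, so E-series; the 4-jet and mu = 6 give E_6.

Type E6, Milnor number mu = 6.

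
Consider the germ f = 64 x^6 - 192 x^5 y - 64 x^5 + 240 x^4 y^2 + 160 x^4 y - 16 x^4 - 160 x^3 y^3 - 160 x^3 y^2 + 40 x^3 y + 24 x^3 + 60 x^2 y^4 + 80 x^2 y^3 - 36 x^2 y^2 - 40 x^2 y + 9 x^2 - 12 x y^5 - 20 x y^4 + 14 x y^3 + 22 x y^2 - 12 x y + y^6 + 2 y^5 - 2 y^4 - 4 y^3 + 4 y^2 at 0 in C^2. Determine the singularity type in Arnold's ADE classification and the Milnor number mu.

Type A_3, Milnor number mu = 3.

The Hessian of f at 0 is [[18, -12], [-12, 8]] with rank 1, so corank 1. A Groebner basis of the Jacobian ideal J(f) in C{x,y} is {x^2 + 12*x - 8*y, x*y + 18*x - 12*y, 27*x + y^2 - 18*y}; counting standard monomials gives mu = 3. Corank 1: A-series; mu = 3 gives A_3.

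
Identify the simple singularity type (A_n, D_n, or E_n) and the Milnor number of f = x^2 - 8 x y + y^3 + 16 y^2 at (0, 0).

Type A_{2}, Milnor number mu = 2.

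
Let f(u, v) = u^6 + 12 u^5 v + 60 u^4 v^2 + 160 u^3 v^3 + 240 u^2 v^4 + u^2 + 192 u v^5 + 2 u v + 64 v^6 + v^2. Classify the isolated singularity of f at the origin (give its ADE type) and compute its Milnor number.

Type A_{5}, Milnor number mu = 5.

The Hessian of f at 0 is [[2, 2], [2, 2]] with rank 1, so corank 1. A Groebner basis of the Jacobian ideal J(f) in C{u,v} is {v^5, u + v}; counting standard monomials gives mu = 5. Corank 1: A-series; mu = 5 gives A_5.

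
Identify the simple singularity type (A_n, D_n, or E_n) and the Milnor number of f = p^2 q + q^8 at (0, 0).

The Hessian of f at 0 has rank 0. Corank 2; j^3 = p^2*q has shape L^2 M (L != M), so D-series; mu = 9 gives D_9.

Type D_{9}, Milnor number mu = 9.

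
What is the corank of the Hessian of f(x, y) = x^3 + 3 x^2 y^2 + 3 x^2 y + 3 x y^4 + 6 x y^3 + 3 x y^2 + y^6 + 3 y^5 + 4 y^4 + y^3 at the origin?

2

Hessian at 0 has rank 0.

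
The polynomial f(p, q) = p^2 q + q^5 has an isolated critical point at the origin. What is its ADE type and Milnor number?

Type D6, Milnor number mu = 6.

The Hessian of f at 0 is [[0, 0], [0, 0]] with rank 0, so corank 2. A Groebner basis of the Jacobian ideal J(f) in C{p,q} is {p^2/5 + q^4, p^3, p*q}; counting standard monomials gives mu = 6. Corank 2; j^3 = p^2*q has shape L^2 M (L != M), so D-series; mu = 6 gives D_6.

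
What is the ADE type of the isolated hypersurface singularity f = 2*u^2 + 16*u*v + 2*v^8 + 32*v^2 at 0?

A_{7}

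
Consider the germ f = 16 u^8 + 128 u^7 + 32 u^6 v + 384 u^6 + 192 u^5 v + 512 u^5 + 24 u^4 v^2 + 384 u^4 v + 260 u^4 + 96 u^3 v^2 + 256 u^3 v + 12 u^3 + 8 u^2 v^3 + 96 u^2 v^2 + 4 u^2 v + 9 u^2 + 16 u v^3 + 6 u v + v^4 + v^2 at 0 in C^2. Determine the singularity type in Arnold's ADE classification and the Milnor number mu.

The Hessian of f at 0 is [[18, 6], [6, 2]] with rank 1, so corank 1. A Groebner basis of the Jacobian ideal J(f) in C{u,v} is {u^2 + 3*u/2 + v/2, u*v - 9*u/2 - 3*v/2, 27*u/2 + v^2 + 9*v/2}; counting standard monomials gives mu = 3. Corank 1: A-series; mu = 3 gives A_3.

Type A_3, Milnor number mu = 3.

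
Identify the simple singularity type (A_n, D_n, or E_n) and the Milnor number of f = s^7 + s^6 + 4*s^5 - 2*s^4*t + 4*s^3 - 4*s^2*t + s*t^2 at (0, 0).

Type D7, Milnor number mu = 7.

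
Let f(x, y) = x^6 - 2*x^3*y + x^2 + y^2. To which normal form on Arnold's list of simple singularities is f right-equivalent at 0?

The Hessian of f at 0 has rank 2. Corank 0: nondegenerate Morse point, so A_1.

A_{1}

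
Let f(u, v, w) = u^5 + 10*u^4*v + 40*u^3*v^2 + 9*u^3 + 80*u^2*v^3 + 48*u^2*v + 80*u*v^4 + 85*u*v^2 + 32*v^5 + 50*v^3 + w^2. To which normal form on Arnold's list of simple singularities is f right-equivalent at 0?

The Hessian of f at 0 is [[0, 0, 0], [0, 0, 0], [0, 0, 2]] with rank 1, so corank 2. A Groebner basis of the Jacobian ideal J(f) in C{u,v,w} is {-243*u*v/5 + v^4 - 81*v^2, u*v^2 + 5*v^3/3, u^2 + 11*u*v/3 + 10*v^2/3, w}; counting standard monomials gives mu = 6. Corank 2; j^3 = (u + 2*v)*(3*u + 5*v)^2 has shape L^2 M (L != M), so D-series; mu = 6 gives D_6.

D_{6}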